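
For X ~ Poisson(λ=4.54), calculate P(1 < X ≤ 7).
0.850952

We have X ~ Poisson(λ=4.54).

To find P(1 < X ≤ 7), we use:
P(1 < X ≤ 7) = P(X ≤ 7) - P(X ≤ 1)
                 = F(7) - F(1)
                 = 0.910082 - 0.059131
                 = 0.850952

So there's approximately a 85.1% chance that X falls in this range.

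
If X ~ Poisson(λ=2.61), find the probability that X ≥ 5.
0.123995

We have X ~ Poisson(λ=2.61).

For discrete distributions, P(X ≥ 5) = 1 - P(X ≤ 4).

P(X ≤ 4) = 0.876005
P(X ≥ 5) = 1 - 0.876005 = 0.123995

So there's approximately a 12.4% chance that X is at least 5.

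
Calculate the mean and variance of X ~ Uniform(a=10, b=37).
E[X] = 23.5000, Var(X) = 60.7500

We have X ~ Uniform(a=10, b=37).

For a Uniform distribution with a=10, b=37:

Expected value:
E[X] = 23.5000

Variance:
Var(X) = 60.7500

Standard deviation:
σ = √Var(X) = 7.7942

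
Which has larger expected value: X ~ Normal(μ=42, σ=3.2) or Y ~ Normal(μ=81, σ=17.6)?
Y has larger mean (81.0000 > 42.0000)

Compute the expected value for each distribution:

X ~ Normal(μ=42, σ=3.2):
E[X] = 42.0000

Y ~ Normal(μ=81, σ=17.6):
E[Y] = 81.0000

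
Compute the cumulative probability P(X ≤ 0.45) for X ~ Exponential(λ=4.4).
0.861931

We have X ~ Exponential(λ=4.4).

The CDF gives us P(X ≤ k).

Using the CDF:
P(X ≤ 0.45) = 0.861931

This means there's approximately a 86.2% chance that X is at most 0.45.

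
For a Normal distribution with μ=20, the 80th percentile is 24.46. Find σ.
σ = 5.2993

For X ~ Normal(μ, σ), the p-th percentile satisfies x = μ + z_p × σ,
where z_p = Φ⁻¹(p) is the standard normal quantile.

Step 1: z_{0.8} = Φ⁻¹(0.8) = 0.8416

Step 2: Solve for σ:
24.46 = 20 + 0.8416 × σ
σ = (24.46 - 20) / 0.8416
σ = 4.46 / 0.8416
σ = 5.2993

Verification: μ + z × σ = 20 + 0.8416 × 5.2993 = 24.46 ✓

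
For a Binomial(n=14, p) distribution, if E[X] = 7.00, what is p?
p = 0.5

For a Binomial(n, p) distribution:
E[X] = n × p

Given n = 14 and E[X] = 7.00:
7.00 = 14 × p
p = 7.00 / 14 = 0.5

Verification: Binomial(14, 0.5) has E[X] = 7.00 ✓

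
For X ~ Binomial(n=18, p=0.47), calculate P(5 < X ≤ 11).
0.845233

We have X ~ Binomial(n=18, p=0.47).

To find P(5 < X ≤ 11), we use:
P(5 < X ≤ 11) = P(X ≤ 11) - P(X ≤ 5)
                 = F(11) - F(5)
                 = 0.924692 - 0.079459
                 = 0.845233

So there's approximately a 84.5% chance that X falls in this range.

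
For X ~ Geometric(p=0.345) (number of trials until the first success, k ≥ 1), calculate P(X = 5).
0.063502

We have X ~ Geometric(p=0.345) (number of trials until the first success, k ≥ 1).

For a Geometric distribution, the PMF gives us the probability of each outcome.

Using the PMF formula:
P(X = 5) = 0.063502

Rounded to 4 decimal places: 0.0635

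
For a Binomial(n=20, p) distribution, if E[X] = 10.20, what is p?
p = 0.51

For a Binomial(n, p) distribution:
E[X] = n × p

Given n = 20 and E[X] = 10.20:
10.20 = 20 × p
p = 10.20 / 20 = 0.51

Verification: Binomial(20, 0.51) has E[X] = 10.20 ✓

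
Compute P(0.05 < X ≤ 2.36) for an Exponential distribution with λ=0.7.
0.773939

We have X ~ Exponential(λ=0.7).

To find P(0.05 < X ≤ 2.36), we use:
P(0.05 < X ≤ 2.36) = P(X ≤ 2.36) - P(X ≤ 0.05)
                 = F(2.36) - F(0.05)
                 = 0.808334 - 0.034395
                 = 0.773939

So there's approximately a 77.4% chance that X falls in this range.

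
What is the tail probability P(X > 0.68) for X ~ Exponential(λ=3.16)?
0.116624

We have X ~ Exponential(λ=3.16).

P(X > 0.68) = 1 - P(X ≤ 0.68)
                = 1 - F(0.68)
                = 1 - 0.883376
                = 0.116624

So there's approximately a 11.7% chance that X exceeds 0.68.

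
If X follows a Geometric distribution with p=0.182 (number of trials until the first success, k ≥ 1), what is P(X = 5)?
0.081486

We have X ~ Geometric(p=0.182) (number of trials until the first success, k ≥ 1).

For a Geometric distribution, the PMF gives us the probability of each outcome.

Using the PMF formula:
P(X = 5) = 0.081486

Rounded to 4 decimal places: 0.0815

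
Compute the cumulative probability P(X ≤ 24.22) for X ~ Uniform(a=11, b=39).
0.472143

We have X ~ Uniform(a=11, b=39).

The CDF gives us P(X ≤ k).

Using the CDF:
P(X ≤ 24.22) = 0.472143

This means there's approximately a 47.2% chance that X is at most 24.22.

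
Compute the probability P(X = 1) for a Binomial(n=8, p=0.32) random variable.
0.172109

We have X ~ Binomial(n=8, p=0.32).

For a Binomial distribution, the PMF gives us the probability of each outcome.

Using the PMF formula:
P(X = 1) = 0.172109

Rounded to 4 decimal places: 0.1721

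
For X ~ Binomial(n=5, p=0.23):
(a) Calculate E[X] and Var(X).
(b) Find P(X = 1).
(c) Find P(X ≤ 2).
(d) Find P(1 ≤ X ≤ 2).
(a) E[X] = 1.1500, Var(X) = 0.8855
(b) P(X = 1) = 0.404260
(c) P(X ≤ 2) = 0.916444
(d) P(1 ≤ X ≤ 2) = 0.645766

We have X ~ Binomial(n=5, p=0.23).

(a) Moments:
E[X] = 1.1500
Var(X) = 0.8855
σ = √Var(X) = 0.9410

(b) Point probability using PMF:
P(X = 1) = 0.404260

(c) Cumulative probability using CDF:
P(X ≤ 2) = F(2) = 0.916444

(d) Range probability:
P(1 ≤ X ≤ 2) = P(X ≤ 2) - P(X ≤ 0)
                   = F(2) - F(0)
                   = 0.916444 - 0.270678
                   = 0.645766

This means approximately 64.6% of outcomes fall in the interval [1, 2].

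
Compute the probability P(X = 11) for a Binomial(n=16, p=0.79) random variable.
0.133437

We have X ~ Binomial(n=16, p=0.79).

For a Binomial distribution, the PMF gives us the probability of each outcome.

Using the PMF formula:
P(X = 11) = 0.133437

Rounded to 4 decimal places: 0.1334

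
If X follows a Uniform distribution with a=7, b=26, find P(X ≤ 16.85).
0.518421

We have X ~ Uniform(a=7, b=26).

The CDF gives us P(X ≤ k).

Using the CDF:
P(X ≤ 16.85) = 0.518421

This means there's approximately a 51.8% chance that X is at most 16.85.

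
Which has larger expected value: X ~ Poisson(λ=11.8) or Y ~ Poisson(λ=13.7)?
Y has larger mean (13.7000 > 11.8000)

Compute the expected value for each distribution:

X ~ Poisson(λ=11.8):
E[X] = 11.8000

Y ~ Poisson(λ=13.7):
E[Y] = 13.7000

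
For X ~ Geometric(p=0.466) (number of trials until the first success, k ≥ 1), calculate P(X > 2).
0.285156

We have X ~ Geometric(p=0.466) (number of trials until the first success, k ≥ 1).

P(X > 2) = 1 - P(X ≤ 2)
                = 1 - F(2)
                = 1 - 0.714844
                = 0.285156

So there's approximately a 28.5% chance that X exceeds 2.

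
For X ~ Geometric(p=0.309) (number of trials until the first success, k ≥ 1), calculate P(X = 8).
0.023244

We have X ~ Geometric(p=0.309) (number of trials until the first success, k ≥ 1).

For a Geometric distribution, the PMF gives us the probability of each outcome.

Using the PMF formula:
P(X = 8) = 0.023244

Rounded to 4 decimal places: 0.0232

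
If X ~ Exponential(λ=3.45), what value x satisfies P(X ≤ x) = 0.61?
0.2729

We have X ~ Exponential(λ=3.45).

We want to find x such that P(X ≤ x) = 0.61.

This is the 61st percentile, which means 61% of values fall below this point.

Using the inverse CDF (quantile function):
x = F⁻¹(0.61) = 0.2729

Verification: P(X ≤ 0.2729) = 0.61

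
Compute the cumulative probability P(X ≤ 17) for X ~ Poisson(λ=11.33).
0.959251

We have X ~ Poisson(λ=11.33).

The CDF gives us P(X ≤ k).

Using the CDF:
P(X ≤ 17) = 0.959251

This means there's approximately a 95.9% chance that X is at most 17.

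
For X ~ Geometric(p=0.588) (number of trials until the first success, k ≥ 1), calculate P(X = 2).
0.242256

We have X ~ Geometric(p=0.588) (number of trials until the first success, k ≥ 1).

For a Geometric distribution, the PMF gives us the probability of each outcome.

Using the PMF formula:
P(X = 2) = 0.242256

Rounded to 4 decimal places: 0.2423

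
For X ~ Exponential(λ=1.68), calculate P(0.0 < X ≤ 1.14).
0.852688

We have X ~ Exponential(λ=1.68).

To find P(0.0 < X ≤ 1.14), we use:
P(0.0 < X ≤ 1.14) = P(X ≤ 1.14) - P(X ≤ 0.0)
                 = F(1.14) - F(0.0)
                 = 0.852688 - 0.000000
                 = 0.852688

So there's approximately a 85.3% chance that X falls in this range.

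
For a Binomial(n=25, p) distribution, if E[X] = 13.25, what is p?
p = 0.53

For a Binomial(n, p) distribution:
E[X] = n × p

Given n = 25 and E[X] = 13.25:
13.25 = 25 × p
p = 13.25 / 25 = 0.53

Verification: Binomial(25, 0.53) has E[X] = 13.25 ✓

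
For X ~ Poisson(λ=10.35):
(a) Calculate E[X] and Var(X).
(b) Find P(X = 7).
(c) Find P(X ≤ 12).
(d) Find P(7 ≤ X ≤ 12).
(a) E[X] = 10.3500, Var(X) = 10.3500
(b) P(X = 7) = 0.080761
(c) P(X ≤ 12) = 0.757279
(d) P(7 ≤ X ≤ 12) = 0.647708

We have X ~ Poisson(λ=10.35).

(a) Moments:
E[X] = 10.3500
Var(X) = 10.3500
σ = √Var(X) = 3.2171

(b) Point probability using PMF:
P(X = 7) = 0.080761

(c) Cumulative probability using CDF:
P(X ≤ 12) = F(12) = 0.757279

(d) Range probability:
P(7 ≤ X ≤ 12) = P(X ≤ 12) - P(X ≤ 6)
                   = F(12) - F(6)
                   = 0.757279 - 0.109571
                   = 0.647708

This means approximately 64.8% of outcomes fall in the interval [7, 12].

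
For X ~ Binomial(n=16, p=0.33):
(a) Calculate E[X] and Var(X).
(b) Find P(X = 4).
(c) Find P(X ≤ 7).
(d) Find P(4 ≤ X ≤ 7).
(a) E[X] = 5.2800, Var(X) = 3.5376
(b) P(X = 4) = 0.176614
(c) P(X ≤ 7) = 0.879531
(d) P(4 ≤ X ≤ 7) = 0.706553

We have X ~ Binomial(n=16, p=0.33).

(a) Moments:
E[X] = 5.2800
Var(X) = 3.5376
σ = √Var(X) = 1.8809

(b) Point probability using PMF:
P(X = 4) = 0.176614

(c) Cumulative probability using CDF:
P(X ≤ 7) = F(7) = 0.879531

(d) Range probability:
P(4 ≤ X ≤ 7) = P(X ≤ 7) - P(X ≤ 3)
                   = F(7) - F(3)
                   = 0.879531 - 0.172977
                   = 0.706553

This means approximately 70.7% of outcomes fall in the interval [4, 7].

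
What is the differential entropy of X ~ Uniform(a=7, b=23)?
2.7726 nats

We have X ~ Uniform(a=7, b=23).

The differential entropy measures the uncertainty or information content of the distribution.

For a Uniform distribution with a=7, b=23:
h(X) = 2.7726 nats

(In bits, this would be 4.0000 bits.)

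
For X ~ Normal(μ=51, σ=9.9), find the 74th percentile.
57.3691

We have X ~ Normal(μ=51, σ=9.9).

We want to find x such that P(X ≤ x) = 0.74.

This is the 74th percentile, which means 74% of values fall below this point.

Using the inverse CDF (quantile function):
x = F⁻¹(0.74) = 57.3691

Verification: P(X ≤ 57.3691) = 0.74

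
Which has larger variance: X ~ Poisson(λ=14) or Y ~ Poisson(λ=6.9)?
X has larger variance (14.0000 > 6.9000)

Compute the variance for each distribution:

X ~ Poisson(λ=14):
Var(X) = 14.0000

Y ~ Poisson(λ=6.9):
Var(Y) = 6.9000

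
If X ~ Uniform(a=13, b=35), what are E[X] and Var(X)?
E[X] = 24.0000, Var(X) = 40.3333

We have X ~ Uniform(a=13, b=35).

For a Uniform distribution with a=13, b=35:

Expected value:
E[X] = 24.0000

Variance:
Var(X) = 40.3333

Standard deviation:
σ = √Var(X) = 6.3509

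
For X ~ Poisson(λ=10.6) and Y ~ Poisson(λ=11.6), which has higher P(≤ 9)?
X has higher probability (P(X ≤ 9) = 0.3854 > P(Y ≤ 9) = 0.2791)

Compute P(≤ 9) for each distribution:

X ~ Poisson(λ=10.6):
P(X ≤ 9) = 0.3854

Y ~ Poisson(λ=11.6):
P(Y ≤ 9) = 0.2791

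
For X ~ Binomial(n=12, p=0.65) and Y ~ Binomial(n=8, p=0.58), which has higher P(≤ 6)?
Y has higher probability (P(Y ≤ 6) = 0.9130 > P(X ≤ 6) = 0.2127)

Compute P(≤ 6) for each distribution:

X ~ Binomial(n=12, p=0.65):
P(X ≤ 6) = 0.2127

Y ~ Binomial(n=8, p=0.58):
P(Y ≤ 6) = 0.9130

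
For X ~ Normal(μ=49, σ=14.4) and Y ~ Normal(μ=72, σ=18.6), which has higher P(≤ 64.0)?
X has higher probability (P(X ≤ 64.0) = 0.8512 > P(Y ≤ 64.0) = 0.3336)

Compute P(≤ 64.0) for each distribution:

X ~ Normal(μ=49, σ=14.4):
P(X ≤ 64.0) = 0.8512

Y ~ Normal(μ=72, σ=18.6):
P(Y ≤ 64.0) = 0.3336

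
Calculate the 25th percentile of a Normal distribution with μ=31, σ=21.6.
16.4310

We have X ~ Normal(μ=31, σ=21.6).

We want to find x such that P(X ≤ x) = 0.25.

This is the 25th percentile, which means 25% of values fall below this point.

Using the inverse CDF (quantile function):
x = F⁻¹(0.25) = 16.4310

Verification: P(X ≤ 16.4310) = 0.25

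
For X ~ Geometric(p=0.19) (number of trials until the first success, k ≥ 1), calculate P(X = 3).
0.124659

We have X ~ Geometric(p=0.19) (number of trials until the first success, k ≥ 1).

For a Geometric distribution, the PMF gives us the probability of each outcome.

Using the PMF formula:
P(X = 3) = 0.124659

Rounded to 4 decimal places: 0.1247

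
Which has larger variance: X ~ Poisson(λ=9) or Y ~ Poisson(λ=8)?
X has larger variance (9.0000 > 8.0000)

Compute the variance for each distribution:

X ~ Poisson(λ=9):
Var(X) = 9.0000

Y ~ Poisson(λ=8):
Var(Y) = 8.0000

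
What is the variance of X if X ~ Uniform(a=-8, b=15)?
44.0833

We have X ~ Uniform(a=-8, b=15).

For a Uniform distribution with a=-8, b=15:
Var(X) = 44.0833

The variance measures the spread of the distribution around the mean.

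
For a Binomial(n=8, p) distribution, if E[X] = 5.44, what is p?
p = 0.68

For a Binomial(n, p) distribution:
E[X] = n × p

Given n = 8 and E[X] = 5.44:
5.44 = 8 × p
p = 5.44 / 8 = 0.68

Verification: Binomial(8, 0.68) has E[X] = 5.44 ✓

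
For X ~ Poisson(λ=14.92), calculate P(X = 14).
0.102963

We have X ~ Poisson(λ=14.92).

For a Poisson distribution, the PMF gives us the probability of each outcome.

Using the PMF formula:
P(X = 14) = 0.102963

Rounded to 4 decimal places: 0.1030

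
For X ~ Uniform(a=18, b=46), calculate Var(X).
65.3333

We have X ~ Uniform(a=18, b=46).

For a Uniform distribution with a=18, b=46:
Var(X) = 65.3333

The variance measures the spread of the distribution around the mean.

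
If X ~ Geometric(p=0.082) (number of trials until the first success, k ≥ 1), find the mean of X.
12.1951

We have X ~ Geometric(p=0.082) (number of trials until the first success, k ≥ 1).

For a Geometric distribution with p=0.082 (number of trials until the first success, k ≥ 1):
E[X] = 12.1951

This is the expected (average) value of X.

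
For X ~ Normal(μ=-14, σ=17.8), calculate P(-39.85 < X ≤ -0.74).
0.698631

We have X ~ Normal(μ=-14, σ=17.8).

To find P(-39.85 < X ≤ -0.74), we use:
P(-39.85 < X ≤ -0.74) = P(X ≤ -0.74) - P(X ≤ -39.85)
                 = F(-0.74) - F(-39.85)
                 = 0.771847 - 0.073216
                 = 0.698631

So there's approximately a 69.9% chance that X falls in this range.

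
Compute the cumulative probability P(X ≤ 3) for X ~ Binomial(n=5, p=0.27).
0.979168

We have X ~ Binomial(n=5, p=0.27).

The CDF gives us P(X ≤ k).

Using the CDF:
P(X ≤ 3) = 0.979168

This means there's approximately a 97.9% chance that X is at most 3.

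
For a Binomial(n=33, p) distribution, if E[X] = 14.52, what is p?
p = 0.44

For a Binomial(n, p) distribution:
E[X] = n × p

Given n = 33 and E[X] = 14.52:
14.52 = 33 × p
p = 14.52 / 33 = 0.44

Verification: Binomial(33, 0.44) has E[X] = 14.52 ✓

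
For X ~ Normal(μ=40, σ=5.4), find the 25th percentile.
36.3578

We have X ~ Normal(μ=40, σ=5.4).

We want to find x such that P(X ≤ x) = 0.25.

This is the 25th percentile, which means 25% of values fall below this point.

Using the inverse CDF (quantile function):
x = F⁻¹(0.25) = 36.3578

Verification: P(X ≤ 36.3578) = 0.25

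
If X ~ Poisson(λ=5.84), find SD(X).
2.4166

We have X ~ Poisson(λ=5.84).

For a Poisson distribution with λ=5.84:
σ = √Var(X) = 2.4166

The standard deviation is the square root of the variance.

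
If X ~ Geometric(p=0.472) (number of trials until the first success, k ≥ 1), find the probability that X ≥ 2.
0.528000

We have X ~ Geometric(p=0.472) (number of trials until the first success, k ≥ 1).

For discrete distributions, P(X ≥ 2) = 1 - P(X ≤ 1).

P(X ≤ 1) = 0.472000
P(X ≥ 2) = 1 - 0.472000 = 0.528000

So there's approximately a 52.8% chance that X is at least 2.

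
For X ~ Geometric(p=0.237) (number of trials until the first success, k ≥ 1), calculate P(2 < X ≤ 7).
0.431622

We have X ~ Geometric(p=0.237) (number of trials until the first success, k ≥ 1).

To find P(2 < X ≤ 7), we use:
P(2 < X ≤ 7) = P(X ≤ 7) - P(X ≤ 2)
                 = F(7) - F(2)
                 = 0.849453 - 0.417831
                 = 0.431622

So there's approximately a 43.2% chance that X falls in this range.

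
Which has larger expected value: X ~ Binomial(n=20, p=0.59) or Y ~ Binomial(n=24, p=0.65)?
Y has larger mean (15.6000 > 11.8000)

Compute the expected value for each distribution:

X ~ Binomial(n=20, p=0.59):
E[X] = 11.8000

Y ~ Binomial(n=24, p=0.65):
E[Y] = 15.6000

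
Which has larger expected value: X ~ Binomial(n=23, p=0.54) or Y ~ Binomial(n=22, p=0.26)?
X has larger mean (12.4200 > 5.7200)

Compute the expected value for each distribution:

X ~ Binomial(n=23, p=0.54):
E[X] = 12.4200

Y ~ Binomial(n=22, p=0.26):
E[Y] = 5.7200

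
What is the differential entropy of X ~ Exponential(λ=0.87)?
1.1393 nats

We have X ~ Exponential(λ=0.87).

The differential entropy measures the uncertainty or information content of the distribution.

For an Exponential distribution with λ=0.87:
h(X) = 1.1393 nats

(In bits, this would be 1.6436 bits.)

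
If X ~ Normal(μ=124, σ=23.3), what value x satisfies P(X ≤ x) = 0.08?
91.2618

We have X ~ Normal(μ=124, σ=23.3).

We want to find x such that P(X ≤ x) = 0.08.

This is the 8th percentile, which means 8% of values fall below this point.

Using the inverse CDF (quantile function):
x = F⁻¹(0.08) = 91.2618

Verification: P(X ≤ 91.2618) = 0.08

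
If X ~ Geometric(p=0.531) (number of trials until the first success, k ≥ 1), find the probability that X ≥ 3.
0.219961

We have X ~ Geometric(p=0.531) (number of trials until the first success, k ≥ 1).

For discrete distributions, P(X ≥ 3) = 1 - P(X ≤ 2).

P(X ≤ 2) = 0.780039
P(X ≥ 3) = 1 - 0.780039 = 0.219961

So there's approximately a 22.0% chance that X is at least 3.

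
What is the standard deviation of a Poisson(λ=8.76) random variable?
2.9597

We have X ~ Poisson(λ=8.76).

For a Poisson distribution with λ=8.76:
σ = √Var(X) = 2.9597

The standard deviation is the square root of the variance.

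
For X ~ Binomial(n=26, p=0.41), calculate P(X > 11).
0.365147

We have X ~ Binomial(n=26, p=0.41).

P(X > 11) = 1 - P(X ≤ 11)
                = 1 - F(11)
                = 1 - 0.634853
                = 0.365147

So there's approximately a 36.5% chance that X exceeds 11.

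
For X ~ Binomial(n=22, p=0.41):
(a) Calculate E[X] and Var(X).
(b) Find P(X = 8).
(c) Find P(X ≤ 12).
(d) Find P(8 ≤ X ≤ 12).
(a) E[X] = 9.0200, Var(X) = 5.3218
(b) P(X = 8) = 0.158138
(c) P(X ≤ 12) = 0.933118
(d) P(8 ≤ X ≤ 12) = 0.675157

We have X ~ Binomial(n=22, p=0.41).

(a) Moments:
E[X] = 9.0200
Var(X) = 5.3218
σ = √Var(X) = 2.3069

(b) Point probability using PMF:
P(X = 8) = 0.158138

(c) Cumulative probability using CDF:
P(X ≤ 12) = F(12) = 0.933118

(d) Range probability:
P(8 ≤ X ≤ 12) = P(X ≤ 12) - P(X ≤ 7)
                   = F(12) - F(7)
                   = 0.933118 - 0.257960
                   = 0.675157

This means approximately 67.5% of outcomes fall in the interval [8, 12].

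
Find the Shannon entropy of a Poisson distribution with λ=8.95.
2.5048 nats

We have X ~ Poisson(λ=8.95).

The Shannon entropy measures the uncertainty or information content of the distribution.

For a Poisson distribution with λ=8.95:
H(X) = 2.5048 nats

(In bits, this would be 3.6137 bits.)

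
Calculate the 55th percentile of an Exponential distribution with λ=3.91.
0.2042

We have X ~ Exponential(λ=3.91).

We want to find x such that P(X ≤ x) = 0.55.

This is the 55th percentile, which means 55% of values fall below this point.

Using the inverse CDF (quantile function):
x = F⁻¹(0.55) = 0.2042

Verification: P(X ≤ 0.2042) = 0.55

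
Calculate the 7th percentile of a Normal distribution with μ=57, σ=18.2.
30.1406

We have X ~ Normal(μ=57, σ=18.2).

We want to find x such that P(X ≤ x) = 0.07.

This is the 7th percentile, which means 7% of values fall below this point.

Using the inverse CDF (quantile function):
x = F⁻¹(0.07) = 30.1406

Verification: P(X ≤ 30.1406) = 0.07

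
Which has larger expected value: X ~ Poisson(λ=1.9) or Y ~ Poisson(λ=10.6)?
Y has larger mean (10.6000 > 1.9000)

Compute the expected value for each distribution:

X ~ Poisson(λ=1.9):
E[X] = 1.9000

Y ~ Poisson(λ=10.6):
E[Y] = 10.6000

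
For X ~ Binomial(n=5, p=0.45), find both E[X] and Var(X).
E[X] = 2.2500, Var(X) = 1.2375

We have X ~ Binomial(n=5, p=0.45).

For a Binomial distribution with n=5, p=0.45:

Expected value:
E[X] = 2.2500

Variance:
Var(X) = 1.2375

Standard deviation:
σ = √Var(X) = 1.1124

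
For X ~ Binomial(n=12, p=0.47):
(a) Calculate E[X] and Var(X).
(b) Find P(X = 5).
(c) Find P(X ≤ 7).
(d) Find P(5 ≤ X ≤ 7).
(a) E[X] = 5.6400, Var(X) = 2.9892
(b) P(X = 5) = 0.213376
(c) P(X ≤ 7) = 0.858903
(d) P(5 ≤ X ≤ 7) = 0.601932

We have X ~ Binomial(n=12, p=0.47).

(a) Moments:
E[X] = 5.6400
Var(X) = 2.9892
σ = √Var(X) = 1.7289

(b) Point probability using PMF:
P(X = 5) = 0.213376

(c) Cumulative probability using CDF:
P(X ≤ 7) = F(7) = 0.858903

(d) Range probability:
P(5 ≤ X ≤ 7) = P(X ≤ 7) - P(X ≤ 4)
                   = F(7) - F(4)
                   = 0.858903 - 0.256971
                   = 0.601932

This means approximately 60.2% of outcomes fall in the interval [5, 7].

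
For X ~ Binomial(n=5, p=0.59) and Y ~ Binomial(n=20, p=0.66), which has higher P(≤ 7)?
X has higher probability (P(X ≤ 7) = 1.0000 > P(Y ≤ 7) = 0.0045)

Compute P(≤ 7) for each distribution:

X ~ Binomial(n=5, p=0.59):
P(X ≤ 7) = 1.0000

Y ~ Binomial(n=20, p=0.66):
P(Y ≤ 7) = 0.0045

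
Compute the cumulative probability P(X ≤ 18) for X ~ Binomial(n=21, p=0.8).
0.821297

We have X ~ Binomial(n=21, p=0.8).

The CDF gives us P(X ≤ k).

Using the CDF:
P(X ≤ 18) = 0.821297

This means there's approximately a 82.1% chance that X is at most 18.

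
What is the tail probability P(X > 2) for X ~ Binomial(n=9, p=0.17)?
0.186136

We have X ~ Binomial(n=9, p=0.17).

P(X > 2) = 1 - P(X ≤ 2)
                = 1 - F(2)
                = 1 - 0.813864
                = 0.186136

So there's approximately a 18.6% chance that X exceeds 2.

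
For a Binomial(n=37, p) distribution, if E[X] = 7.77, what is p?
p = 0.21

For a Binomial(n, p) distribution:
E[X] = n × p

Given n = 37 and E[X] = 7.77:
7.77 = 37 × p
p = 7.77 / 37 = 0.21

Verification: Binomial(37, 0.21) has E[X] = 7.77 ✓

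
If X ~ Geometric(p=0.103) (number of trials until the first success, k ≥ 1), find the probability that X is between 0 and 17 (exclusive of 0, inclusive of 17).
0.842431

We have X ~ Geometric(p=0.103) (number of trials until the first success, k ≥ 1).

To find P(0 < X ≤ 17), we use:
P(0 < X ≤ 17) = P(X ≤ 17) - P(X ≤ 0)
                 = F(17) - F(0)
                 = 0.842431 - 0.000000
                 = 0.842431

So there's approximately a 84.2% chance that X falls in this range.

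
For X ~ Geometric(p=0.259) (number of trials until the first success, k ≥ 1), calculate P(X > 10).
0.049909

We have X ~ Geometric(p=0.259) (number of trials until the first success, k ≥ 1).

P(X > 10) = 1 - P(X ≤ 10)
                = 1 - F(10)
                = 1 - 0.950091
                = 0.049909

So there's approximately a 5.0% chance that X exceeds 10.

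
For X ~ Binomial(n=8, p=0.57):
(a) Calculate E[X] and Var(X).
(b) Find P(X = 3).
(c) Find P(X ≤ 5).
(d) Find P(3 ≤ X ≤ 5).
(a) E[X] = 4.5600, Var(X) = 1.9608
(b) P(X = 3) = 0.152460
(c) P(X ≤ 5) = 0.744049
(d) P(3 ≤ X ≤ 5) = 0.672979

We have X ~ Binomial(n=8, p=0.57).

(a) Moments:
E[X] = 4.5600
Var(X) = 1.9608
σ = √Var(X) = 1.4003

(b) Point probability using PMF:
P(X = 3) = 0.152460

(c) Cumulative probability using CDF:
P(X ≤ 5) = F(5) = 0.744049

(d) Range probability:
P(3 ≤ X ≤ 5) = P(X ≤ 5) - P(X ≤ 2)
                   = F(5) - F(2)
                   = 0.744049 - 0.071070
                   = 0.672979

This means approximately 67.3% of outcomes fall in the interval [3, 5].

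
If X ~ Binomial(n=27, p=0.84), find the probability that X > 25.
0.055451

We have X ~ Binomial(n=27, p=0.84).

P(X > 25) = 1 - P(X ≤ 25)
                = 1 - F(25)
                = 1 - 0.944549
                = 0.055451

So there's approximately a 5.5% chance that X exceeds 25.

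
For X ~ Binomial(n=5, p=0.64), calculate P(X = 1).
0.053748

We have X ~ Binomial(n=5, p=0.64).

For a Binomial distribution, the PMF gives us the probability of each outcome.

Using the PMF formula:
P(X = 1) = 0.053748

Rounded to 4 decimal places: 0.0537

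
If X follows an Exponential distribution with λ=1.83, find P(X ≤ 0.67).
0.706565

We have X ~ Exponential(λ=1.83).

The CDF gives us P(X ≤ k).

Using the CDF:
P(X ≤ 0.67) = 0.706565

This means there's approximately a 70.7% chance that X is at most 0.67.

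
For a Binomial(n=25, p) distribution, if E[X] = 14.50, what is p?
p = 0.58

For a Binomial(n, p) distribution:
E[X] = n × p

Given n = 25 and E[X] = 14.50:
14.50 = 25 × p
p = 14.50 / 25 = 0.58

Verification: Binomial(25, 0.58) has E[X] = 14.50 ✓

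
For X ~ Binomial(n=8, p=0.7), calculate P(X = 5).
0.254122

We have X ~ Binomial(n=8, p=0.7).

For a Binomial distribution, the PMF gives us the probability of each outcome.

Using the PMF formula:
P(X = 5) = 0.254122

Rounded to 4 decimal places: 0.2541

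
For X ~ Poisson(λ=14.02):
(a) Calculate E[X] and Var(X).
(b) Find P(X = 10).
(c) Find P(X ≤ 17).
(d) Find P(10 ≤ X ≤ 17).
(a) E[X] = 14.0200, Var(X) = 14.0200
(b) P(X = 10) = 0.065903
(c) P(X ≤ 17) = 0.825772
(d) P(10 ≤ X ≤ 17) = 0.717316

We have X ~ Poisson(λ=14.02).

(a) Moments:
E[X] = 14.0200
Var(X) = 14.0200
σ = √Var(X) = 3.7443

(b) Point probability using PMF:
P(X = 10) = 0.065903

(c) Cumulative probability using CDF:
P(X ≤ 17) = F(17) = 0.825772

(d) Range probability:
P(10 ≤ X ≤ 17) = P(X ≤ 17) - P(X ≤ 9)
                   = F(17) - F(9)
                   = 0.825772 - 0.108456
                   = 0.717316

This means approximately 71.7% of outcomes fall in the interval [10, 17].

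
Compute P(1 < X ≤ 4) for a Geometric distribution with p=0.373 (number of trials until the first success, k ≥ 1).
0.472450

We have X ~ Geometric(p=0.373) (number of trials until the first success, k ≥ 1).

To find P(1 < X ≤ 4), we use:
P(1 < X ≤ 4) = P(X ≤ 4) - P(X ≤ 1)
                 = F(4) - F(1)
                 = 0.845450 - 0.373000
                 = 0.472450

So there's approximately a 47.2% chance that X falls in this range.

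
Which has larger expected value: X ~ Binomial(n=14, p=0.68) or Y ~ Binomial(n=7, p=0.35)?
X has larger mean (9.5200 > 2.4500)

Compute the expected value for each distribution:

X ~ Binomial(n=14, p=0.68):
E[X] = 9.5200

Y ~ Binomial(n=7, p=0.35):
E[Y] = 2.4500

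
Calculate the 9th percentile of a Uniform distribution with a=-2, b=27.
0.6100

We have X ~ Uniform(a=-2, b=27).

We want to find x such that P(X ≤ x) = 0.09.

This is the 9th percentile, which means 9% of values fall below this point.

Using the inverse CDF (quantile function):
x = F⁻¹(0.09) = 0.6100

Verification: P(X ≤ 0.6100) = 0.09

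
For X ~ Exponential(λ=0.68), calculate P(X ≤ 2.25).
0.783464

We have X ~ Exponential(λ=0.68).

The CDF gives us P(X ≤ k).

Using the CDF:
P(X ≤ 2.25) = 0.783464

This means there's approximately a 78.3% chance that X is at most 2.25.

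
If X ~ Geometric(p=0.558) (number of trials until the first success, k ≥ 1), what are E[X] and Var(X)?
E[X] = 1.7921, Var(X) = 1.4196

We have X ~ Geometric(p=0.558) (number of trials until the first success, k ≥ 1).

For a Geometric distribution with p=0.558 (number of trials until the first success, k ≥ 1):

Expected value:
E[X] = 1.7921

Variance:
Var(X) = 1.4196

Standard deviation:
σ = √Var(X) = 1.1915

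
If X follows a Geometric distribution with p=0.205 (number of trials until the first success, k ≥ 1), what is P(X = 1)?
0.205000

We have X ~ Geometric(p=0.205) (number of trials until the first success, k ≥ 1).

For a Geometric distribution, the PMF gives us the probability of each outcome.

Using the PMF formula:
P(X = 1) = 0.205000

Rounded to 4 decimal places: 0.2050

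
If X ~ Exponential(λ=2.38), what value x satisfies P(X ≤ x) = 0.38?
0.2009

We have X ~ Exponential(λ=2.38).

We want to find x such that P(X ≤ x) = 0.38.

This is the 38th percentile, which means 38% of values fall below this point.

Using the inverse CDF (quantile function):
x = F⁻¹(0.38) = 0.2009

Verification: P(X ≤ 0.2009) = 0.38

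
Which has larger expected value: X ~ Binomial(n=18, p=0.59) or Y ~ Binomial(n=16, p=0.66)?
X has larger mean (10.6200 > 10.5600)

Compute the expected value for each distribution:

X ~ Binomial(n=18, p=0.59):
E[X] = 10.6200

Y ~ Binomial(n=16, p=0.66):
E[Y] = 10.5600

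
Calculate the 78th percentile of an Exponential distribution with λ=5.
0.3028

We have X ~ Exponential(λ=5).

We want to find x such that P(X ≤ x) = 0.78.

This is the 78th percentile, which means 78% of values fall below this point.

Using the inverse CDF (quantile function):
x = F⁻¹(0.78) = 0.3028

Verification: P(X ≤ 0.3028) = 0.78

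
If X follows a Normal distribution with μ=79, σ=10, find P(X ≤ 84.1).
0.694974

We have X ~ Normal(μ=79, σ=10).

The CDF gives us P(X ≤ k).

Using the CDF:
P(X ≤ 84.1) = 0.694974

This means there's approximately a 69.5% chance that X is at most 84.1.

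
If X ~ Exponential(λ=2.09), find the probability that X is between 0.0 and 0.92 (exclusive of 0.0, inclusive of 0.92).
0.853803

We have X ~ Exponential(λ=2.09).

To find P(0.0 < X ≤ 0.92), we use:
P(0.0 < X ≤ 0.92) = P(X ≤ 0.92) - P(X ≤ 0.0)
                 = F(0.92) - F(0.0)
                 = 0.853803 - 0.000000
                 = 0.853803

So there's approximately a 85.4% chance that X falls in this range.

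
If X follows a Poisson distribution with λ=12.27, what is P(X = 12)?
0.114026

We have X ~ Poisson(λ=12.27).

For a Poisson distribution, the PMF gives us the probability of each outcome.

Using the PMF formula:
P(X = 12) = 0.114026

Rounded to 4 decimal places: 0.1140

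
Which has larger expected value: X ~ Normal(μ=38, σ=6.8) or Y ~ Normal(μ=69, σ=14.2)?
Y has larger mean (69.0000 > 38.0000)

Compute the expected value for each distribution:

X ~ Normal(μ=38, σ=6.8):
E[X] = 38.0000

Y ~ Normal(μ=69, σ=14.2):
E[Y] = 69.0000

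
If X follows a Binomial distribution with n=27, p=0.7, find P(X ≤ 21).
0.864201

We have X ~ Binomial(n=27, p=0.7).

The CDF gives us P(X ≤ k).

Using the CDF:
P(X ≤ 21) = 0.864201

This means there's approximately a 86.4% chance that X is at most 21.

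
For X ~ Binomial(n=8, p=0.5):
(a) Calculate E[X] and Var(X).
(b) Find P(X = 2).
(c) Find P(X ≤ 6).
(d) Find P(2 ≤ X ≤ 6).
(a) E[X] = 4.0000, Var(X) = 2.0000
(b) P(X = 2) = 0.109375
(c) P(X ≤ 6) = 0.964844
(d) P(2 ≤ X ≤ 6) = 0.929688

We have X ~ Binomial(n=8, p=0.5).

(a) Moments:
E[X] = 4.0000
Var(X) = 2.0000
σ = √Var(X) = 1.4142

(b) Point probability using PMF:
P(X = 2) = 0.109375

(c) Cumulative probability using CDF:
P(X ≤ 6) = F(6) = 0.964844

(d) Range probability:
P(2 ≤ X ≤ 6) = P(X ≤ 6) - P(X ≤ 1)
                   = F(6) - F(1)
                   = 0.964844 - 0.035156
                   = 0.929688

This means approximately 93.0% of outcomes fall in the interval [2, 6].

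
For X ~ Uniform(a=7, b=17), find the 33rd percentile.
10.3000

We have X ~ Uniform(a=7, b=17).

We want to find x such that P(X ≤ x) = 0.33.

This is the 33rd percentile, which means 33% of values fall below this point.

Using the inverse CDF (quantile function):
x = F⁻¹(0.33) = 10.3000

Verification: P(X ≤ 10.3000) = 0.33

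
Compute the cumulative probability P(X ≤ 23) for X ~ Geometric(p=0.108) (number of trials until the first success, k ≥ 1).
0.927824

We have X ~ Geometric(p=0.108) (number of trials until the first success, k ≥ 1).

The CDF gives us P(X ≤ k).

Using the CDF:
P(X ≤ 23) = 0.927824

This means there's approximately a 92.8% chance that X is at most 23.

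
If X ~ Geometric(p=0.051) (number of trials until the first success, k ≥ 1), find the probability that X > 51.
0.069275

We have X ~ Geometric(p=0.051) (number of trials until the first success, k ≥ 1).

P(X > 51) = 1 - P(X ≤ 51)
                = 1 - F(51)
                = 1 - 0.930725
                = 0.069275

So there's approximately a 6.9% chance that X exceeds 51.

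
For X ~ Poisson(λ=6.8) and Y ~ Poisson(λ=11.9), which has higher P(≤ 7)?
X has higher probability (P(X ≤ 7) = 0.6285 > P(Y ≤ 7) = 0.0940)

Compute P(≤ 7) for each distribution:

X ~ Poisson(λ=6.8):
P(X ≤ 7) = 0.6285

Y ~ Poisson(λ=11.9):
P(Y ≤ 7) = 0.0940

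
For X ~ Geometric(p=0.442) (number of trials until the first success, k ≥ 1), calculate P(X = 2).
0.246636

We have X ~ Geometric(p=0.442) (number of trials until the first success, k ≥ 1).

For a Geometric distribution, the PMF gives us the probability of each outcome.

Using the PMF formula:
P(X = 2) = 0.246636

Rounded to 4 decimal places: 0.2466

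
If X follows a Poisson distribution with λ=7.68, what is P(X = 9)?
0.118333

We have X ~ Poisson(λ=7.68).

For a Poisson distribution, the PMF gives us the probability of each outcome.

Using the PMF formula:
P(X = 9) = 0.118333

Rounded to 4 decimal places: 0.1183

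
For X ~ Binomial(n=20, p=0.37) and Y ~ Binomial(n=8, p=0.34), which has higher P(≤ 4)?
Y has higher probability (P(Y ≤ 4) = 0.9051 > P(X ≤ 4) = 0.0859)

Compute P(≤ 4) for each distribution:

X ~ Binomial(n=20, p=0.37):
P(X ≤ 4) = 0.0859

Y ~ Binomial(n=8, p=0.34):
P(Y ≤ 4) = 0.9051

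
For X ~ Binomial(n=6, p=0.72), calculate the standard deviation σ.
1.0998

We have X ~ Binomial(n=6, p=0.72).

For a Binomial distribution with n=6, p=0.72:
σ = √Var(X) = 1.0998

The standard deviation is the square root of the variance.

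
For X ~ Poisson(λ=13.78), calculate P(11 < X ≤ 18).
0.615422

We have X ~ Poisson(λ=13.78).

To find P(11 < X ≤ 18), we use:
P(11 < X ≤ 18) = P(X ≤ 18) - P(X ≤ 11)
                 = F(18) - F(11)
                 = 0.894456 - 0.279034
                 = 0.615422

So there's approximately a 61.5% chance that X falls in this range.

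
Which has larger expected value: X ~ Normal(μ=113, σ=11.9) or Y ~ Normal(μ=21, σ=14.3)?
X has larger mean (113.0000 > 21.0000)

Compute the expected value for each distribution:

X ~ Normal(μ=113, σ=11.9):
E[X] = 113.0000

Y ~ Normal(μ=21, σ=14.3):
E[Y] = 21.0000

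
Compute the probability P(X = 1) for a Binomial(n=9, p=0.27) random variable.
0.195970

We have X ~ Binomial(n=9, p=0.27).

For a Binomial distribution, the PMF gives us the probability of each outcome.

Using the PMF formula:
P(X = 1) = 0.195970

Rounded to 4 decimal places: 0.1960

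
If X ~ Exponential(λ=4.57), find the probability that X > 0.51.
0.097228

We have X ~ Exponential(λ=4.57).

P(X > 0.51) = 1 - P(X ≤ 0.51)
                = 1 - F(0.51)
                = 1 - 0.902772
                = 0.097228

So there's approximately a 9.7% chance that X exceeds 0.51.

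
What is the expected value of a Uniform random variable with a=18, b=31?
24.5000

We have X ~ Uniform(a=18, b=31).

For a Uniform distribution with a=18, b=31:
E[X] = 24.5000

This is the expected (average) value of X.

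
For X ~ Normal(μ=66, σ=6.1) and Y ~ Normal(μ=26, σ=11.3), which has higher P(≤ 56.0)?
Y has higher probability (P(Y ≤ 56.0) = 0.9960 > P(X ≤ 56.0) = 0.0506)

Compute P(≤ 56.0) for each distribution:

X ~ Normal(μ=66, σ=6.1):
P(X ≤ 56.0) = 0.0506

Y ~ Normal(μ=26, σ=11.3):
P(Y ≤ 56.0) = 0.9960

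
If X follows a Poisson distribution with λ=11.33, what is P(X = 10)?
0.115340

We have X ~ Poisson(λ=11.33).

For a Poisson distribution, the PMF gives us the probability of each outcome.

Using the PMF formula:
P(X = 10) = 0.115340

Rounded to 4 decimal places: 0.1153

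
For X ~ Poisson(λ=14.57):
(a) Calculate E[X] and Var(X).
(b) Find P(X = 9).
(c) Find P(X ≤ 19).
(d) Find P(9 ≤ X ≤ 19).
(a) E[X] = 14.5700, Var(X) = 14.5700
(b) P(X = 9) = 0.038344
(c) P(X ≤ 19) = 0.897809
(d) P(9 ≤ X ≤ 19) = 0.851114

We have X ~ Poisson(λ=14.57).

(a) Moments:
E[X] = 14.5700
Var(X) = 14.5700
σ = √Var(X) = 3.8171

(b) Point probability using PMF:
P(X = 9) = 0.038344

(c) Cumulative probability using CDF:
P(X ≤ 19) = F(19) = 0.897809

(d) Range probability:
P(9 ≤ X ≤ 19) = P(X ≤ 19) - P(X ≤ 8)
                   = F(19) - F(8)
                   = 0.897809 - 0.046695
                   = 0.851114

This means approximately 85.1% of outcomes fall in the interval [9, 19].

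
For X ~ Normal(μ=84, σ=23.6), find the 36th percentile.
75.5404

We have X ~ Normal(μ=84, σ=23.6).

We want to find x such that P(X ≤ x) = 0.36.

This is the 36th percentile, which means 36% of values fall below this point.

Using the inverse CDF (quantile function):
x = F⁻¹(0.36) = 75.5404

Verification: P(X ≤ 75.5404) = 0.36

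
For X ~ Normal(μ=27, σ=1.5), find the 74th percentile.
27.9650

We have X ~ Normal(μ=27, σ=1.5).

We want to find x such that P(X ≤ x) = 0.74.

This is the 74th percentile, which means 74% of values fall below this point.

Using the inverse CDF (quantile function):
x = F⁻¹(0.74) = 27.9650

Verification: P(X ≤ 27.9650) = 0.74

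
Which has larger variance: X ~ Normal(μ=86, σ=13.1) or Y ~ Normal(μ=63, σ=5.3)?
X has larger variance (171.6100 > 28.0900)

Compute the variance for each distribution:

X ~ Normal(μ=86, σ=13.1):
Var(X) = 171.6100

Y ~ Normal(μ=63, σ=5.3):
Var(Y) = 28.0900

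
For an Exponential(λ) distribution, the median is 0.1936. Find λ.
λ = 3.5803

For X ~ Exponential(λ), the CDF is F(x) = 1 - e^(-λx).
The median m satisfies F(m) = 0.5:
1 - e^(-λm) = 0.5
e^(-λm) = 0.5
λm = ln(2)
m = ln(2) / λ

Given m = 0.1936:
λ = ln(2) / 0.1936 = 0.693147 / 0.1936 = 3.5803

Verification: ln(2) / 3.5803 = 0.1936 ✓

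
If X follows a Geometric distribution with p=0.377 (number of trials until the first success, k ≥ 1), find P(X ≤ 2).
0.611871

We have X ~ Geometric(p=0.377) (number of trials until the first success, k ≥ 1).

The CDF gives us P(X ≤ k).

Using the CDF:
P(X ≤ 2) = 0.611871

This means there's approximately a 61.2% chance that X is at most 2.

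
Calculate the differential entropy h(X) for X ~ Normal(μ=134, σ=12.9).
3.9762 nats

We have X ~ Normal(μ=134, σ=12.9).

The differential entropy measures the uncertainty or information content of the distribution.

For a Normal distribution with μ=134, σ=12.9:
h(X) = 3.9762 nats

(In bits, this would be 5.7364 bits.)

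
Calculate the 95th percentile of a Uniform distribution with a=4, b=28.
26.8000

We have X ~ Uniform(a=4, b=28).

We want to find x such that P(X ≤ x) = 0.95.

This is the 95th percentile, which means 95% of values fall below this point.

Using the inverse CDF (quantile function):
x = F⁻¹(0.95) = 26.8000

Verification: P(X ≤ 26.8000) = 0.95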